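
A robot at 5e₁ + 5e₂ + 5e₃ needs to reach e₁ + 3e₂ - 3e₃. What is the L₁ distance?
14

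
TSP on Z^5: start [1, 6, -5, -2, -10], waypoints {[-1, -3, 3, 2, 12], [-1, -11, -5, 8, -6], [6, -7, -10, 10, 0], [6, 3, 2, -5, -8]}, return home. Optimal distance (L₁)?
162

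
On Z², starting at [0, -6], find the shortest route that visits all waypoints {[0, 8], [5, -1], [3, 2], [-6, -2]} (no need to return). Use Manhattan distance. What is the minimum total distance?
36
(one optimal route: (0, -6) → (-6, -2) → (5, -1) → (3, 2) → (0, 8))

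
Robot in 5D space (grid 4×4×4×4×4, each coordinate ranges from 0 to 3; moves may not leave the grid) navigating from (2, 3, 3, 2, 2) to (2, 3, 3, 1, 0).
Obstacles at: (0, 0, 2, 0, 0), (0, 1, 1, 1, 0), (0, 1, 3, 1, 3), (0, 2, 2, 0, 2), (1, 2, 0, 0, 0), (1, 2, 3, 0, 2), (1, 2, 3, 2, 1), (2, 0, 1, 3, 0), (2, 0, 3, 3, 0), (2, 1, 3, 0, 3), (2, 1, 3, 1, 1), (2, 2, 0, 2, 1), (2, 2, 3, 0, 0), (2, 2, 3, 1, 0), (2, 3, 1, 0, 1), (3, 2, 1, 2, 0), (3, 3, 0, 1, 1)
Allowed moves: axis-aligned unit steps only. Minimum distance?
3
(one shortest path: (2, 3, 3, 2, 2) → (2, 3, 3, 1, 2) → (2, 3, 3, 1, 1) → (2, 3, 3, 1, 0))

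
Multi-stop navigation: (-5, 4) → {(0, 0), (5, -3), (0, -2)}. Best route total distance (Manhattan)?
17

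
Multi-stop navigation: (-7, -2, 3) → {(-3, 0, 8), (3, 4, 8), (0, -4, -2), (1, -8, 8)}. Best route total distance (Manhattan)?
50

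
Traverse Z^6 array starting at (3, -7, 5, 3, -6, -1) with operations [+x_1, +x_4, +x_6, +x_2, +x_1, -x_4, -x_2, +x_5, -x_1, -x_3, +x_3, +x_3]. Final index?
(4, -7, 6, 3, -5, 0)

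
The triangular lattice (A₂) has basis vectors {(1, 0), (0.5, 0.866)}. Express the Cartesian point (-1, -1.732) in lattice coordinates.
-2b₂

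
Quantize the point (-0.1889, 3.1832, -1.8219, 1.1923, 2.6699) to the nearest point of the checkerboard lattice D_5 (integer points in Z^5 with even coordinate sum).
(0, 3, -2, 1, 2)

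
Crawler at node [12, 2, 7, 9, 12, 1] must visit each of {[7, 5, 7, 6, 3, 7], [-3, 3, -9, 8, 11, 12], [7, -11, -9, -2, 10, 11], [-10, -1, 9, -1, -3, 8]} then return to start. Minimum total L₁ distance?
208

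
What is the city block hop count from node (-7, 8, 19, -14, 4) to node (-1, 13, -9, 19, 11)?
79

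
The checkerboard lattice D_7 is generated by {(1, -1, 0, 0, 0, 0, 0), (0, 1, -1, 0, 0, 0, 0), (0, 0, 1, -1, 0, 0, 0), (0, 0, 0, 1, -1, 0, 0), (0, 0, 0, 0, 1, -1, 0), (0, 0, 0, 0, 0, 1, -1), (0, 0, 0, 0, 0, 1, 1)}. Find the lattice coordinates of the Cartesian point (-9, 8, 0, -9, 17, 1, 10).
-9b₁ - b₂ - b₃ - 10b₄ + 7b₅ - b₆ + 9b₇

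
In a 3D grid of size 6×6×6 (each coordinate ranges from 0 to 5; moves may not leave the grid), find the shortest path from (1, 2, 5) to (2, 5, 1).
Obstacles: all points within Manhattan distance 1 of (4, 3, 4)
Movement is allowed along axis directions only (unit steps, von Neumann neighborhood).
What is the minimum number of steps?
8
(one shortest path: (1, 2, 5) → (2, 2, 5) → (2, 3, 5) → (2, 4, 5) → (2, 5, 5) → (2, 5, 4) → (2, 5, 3) → (2, 5, 2) → (2, 5, 1))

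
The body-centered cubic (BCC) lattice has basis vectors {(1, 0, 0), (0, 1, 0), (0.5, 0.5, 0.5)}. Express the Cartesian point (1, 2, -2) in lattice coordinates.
3b₁ + 4b₂ - 4b₃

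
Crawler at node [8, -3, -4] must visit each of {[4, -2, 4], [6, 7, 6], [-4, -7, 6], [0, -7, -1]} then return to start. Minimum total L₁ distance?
76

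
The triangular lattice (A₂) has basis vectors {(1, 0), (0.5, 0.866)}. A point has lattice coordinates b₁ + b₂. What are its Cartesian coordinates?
(1.5, 0.866)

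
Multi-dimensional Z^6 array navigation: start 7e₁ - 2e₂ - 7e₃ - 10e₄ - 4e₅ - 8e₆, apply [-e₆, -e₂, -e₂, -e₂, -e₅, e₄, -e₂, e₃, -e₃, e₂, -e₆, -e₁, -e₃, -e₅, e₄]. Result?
(6, -5, -8, -8, -6, -10)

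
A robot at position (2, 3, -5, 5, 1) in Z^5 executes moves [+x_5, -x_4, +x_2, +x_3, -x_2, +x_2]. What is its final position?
(2, 4, -4, 4, 2)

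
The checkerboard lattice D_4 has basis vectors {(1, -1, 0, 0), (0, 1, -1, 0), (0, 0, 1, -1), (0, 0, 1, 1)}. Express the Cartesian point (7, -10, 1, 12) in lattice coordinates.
7b₁ - 3b₂ - 7b₃ + 5b₄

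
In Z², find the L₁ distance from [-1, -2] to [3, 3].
9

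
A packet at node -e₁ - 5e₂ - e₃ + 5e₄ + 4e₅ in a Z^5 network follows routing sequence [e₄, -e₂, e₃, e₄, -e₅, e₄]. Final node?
(-1, -6, 0, 8, 3)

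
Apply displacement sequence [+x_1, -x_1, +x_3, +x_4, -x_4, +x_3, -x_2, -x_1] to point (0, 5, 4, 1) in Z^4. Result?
(-1, 4, 6, 1)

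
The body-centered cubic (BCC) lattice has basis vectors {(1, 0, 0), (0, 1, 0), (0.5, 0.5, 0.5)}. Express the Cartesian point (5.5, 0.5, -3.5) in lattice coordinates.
9b₁ + 4b₂ - 7b₃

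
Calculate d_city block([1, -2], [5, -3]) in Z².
5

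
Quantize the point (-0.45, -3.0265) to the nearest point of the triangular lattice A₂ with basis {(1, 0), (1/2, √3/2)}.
(-0.5, -2.598)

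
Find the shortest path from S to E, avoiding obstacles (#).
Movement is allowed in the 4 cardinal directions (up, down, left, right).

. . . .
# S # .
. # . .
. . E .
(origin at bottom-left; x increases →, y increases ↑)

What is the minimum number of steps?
7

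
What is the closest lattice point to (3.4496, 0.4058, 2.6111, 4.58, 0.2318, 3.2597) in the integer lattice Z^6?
(3, 0, 3, 5, 0, 3)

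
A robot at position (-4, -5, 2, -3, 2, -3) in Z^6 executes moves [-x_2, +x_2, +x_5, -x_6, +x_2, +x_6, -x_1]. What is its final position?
(-5, -4, 2, -3, 3, -3)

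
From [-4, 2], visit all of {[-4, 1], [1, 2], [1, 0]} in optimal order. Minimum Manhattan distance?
9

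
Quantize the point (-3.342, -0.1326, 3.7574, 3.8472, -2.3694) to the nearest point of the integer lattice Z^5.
(-3, 0, 4, 4, -2)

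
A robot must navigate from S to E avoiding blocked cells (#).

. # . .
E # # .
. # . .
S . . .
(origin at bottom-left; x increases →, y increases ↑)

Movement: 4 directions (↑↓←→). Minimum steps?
2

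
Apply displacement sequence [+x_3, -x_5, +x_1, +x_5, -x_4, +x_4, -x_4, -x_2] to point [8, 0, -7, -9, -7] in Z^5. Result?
(9, -1, -6, -10, -7)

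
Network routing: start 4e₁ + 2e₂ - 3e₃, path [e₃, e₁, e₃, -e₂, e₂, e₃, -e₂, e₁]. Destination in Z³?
(6, 1, 0)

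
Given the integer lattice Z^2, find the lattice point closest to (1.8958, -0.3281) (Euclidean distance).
(2, 0)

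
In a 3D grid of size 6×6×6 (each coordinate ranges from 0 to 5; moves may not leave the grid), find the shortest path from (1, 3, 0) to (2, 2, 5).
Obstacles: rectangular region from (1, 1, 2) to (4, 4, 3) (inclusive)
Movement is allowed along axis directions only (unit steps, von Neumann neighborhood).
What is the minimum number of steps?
9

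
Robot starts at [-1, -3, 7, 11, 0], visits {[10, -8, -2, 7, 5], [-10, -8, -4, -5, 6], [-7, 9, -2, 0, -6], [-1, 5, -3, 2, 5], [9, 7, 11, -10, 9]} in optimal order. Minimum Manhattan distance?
174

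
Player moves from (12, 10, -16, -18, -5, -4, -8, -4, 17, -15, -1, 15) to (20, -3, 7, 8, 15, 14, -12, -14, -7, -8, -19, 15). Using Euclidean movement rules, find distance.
56.8067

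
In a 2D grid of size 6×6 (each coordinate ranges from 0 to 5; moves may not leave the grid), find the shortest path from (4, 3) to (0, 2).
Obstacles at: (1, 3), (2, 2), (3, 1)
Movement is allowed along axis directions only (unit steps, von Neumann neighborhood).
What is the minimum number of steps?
7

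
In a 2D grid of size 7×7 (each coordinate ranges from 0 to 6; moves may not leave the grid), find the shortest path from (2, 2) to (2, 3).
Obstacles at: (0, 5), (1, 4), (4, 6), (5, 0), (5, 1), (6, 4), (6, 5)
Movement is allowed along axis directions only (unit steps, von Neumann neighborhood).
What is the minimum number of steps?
1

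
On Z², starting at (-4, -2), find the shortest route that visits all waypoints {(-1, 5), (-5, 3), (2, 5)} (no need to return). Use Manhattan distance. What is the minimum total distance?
15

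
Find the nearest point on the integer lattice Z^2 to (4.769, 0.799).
(5, 1)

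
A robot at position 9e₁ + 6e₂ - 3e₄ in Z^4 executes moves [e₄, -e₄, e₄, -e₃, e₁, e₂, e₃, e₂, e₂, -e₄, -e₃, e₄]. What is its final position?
(10, 9, -1, -2)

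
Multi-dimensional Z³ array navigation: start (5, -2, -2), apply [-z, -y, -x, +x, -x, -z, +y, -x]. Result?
(3, -2, -4)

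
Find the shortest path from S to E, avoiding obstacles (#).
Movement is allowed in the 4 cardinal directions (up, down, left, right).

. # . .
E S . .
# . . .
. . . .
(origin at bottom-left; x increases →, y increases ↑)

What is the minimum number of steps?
1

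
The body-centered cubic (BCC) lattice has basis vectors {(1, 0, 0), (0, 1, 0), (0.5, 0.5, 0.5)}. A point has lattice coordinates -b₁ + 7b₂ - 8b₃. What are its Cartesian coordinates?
(-5, 3, -4)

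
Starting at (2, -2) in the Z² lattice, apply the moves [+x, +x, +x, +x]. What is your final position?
(6, -2)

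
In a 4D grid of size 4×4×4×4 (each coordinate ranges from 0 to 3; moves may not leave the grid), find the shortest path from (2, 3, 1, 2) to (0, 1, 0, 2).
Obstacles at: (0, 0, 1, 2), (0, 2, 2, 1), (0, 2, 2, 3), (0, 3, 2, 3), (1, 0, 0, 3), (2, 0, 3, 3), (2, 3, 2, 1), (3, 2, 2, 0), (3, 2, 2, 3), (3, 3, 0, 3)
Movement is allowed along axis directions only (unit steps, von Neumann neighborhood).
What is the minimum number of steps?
5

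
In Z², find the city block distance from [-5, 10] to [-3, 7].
5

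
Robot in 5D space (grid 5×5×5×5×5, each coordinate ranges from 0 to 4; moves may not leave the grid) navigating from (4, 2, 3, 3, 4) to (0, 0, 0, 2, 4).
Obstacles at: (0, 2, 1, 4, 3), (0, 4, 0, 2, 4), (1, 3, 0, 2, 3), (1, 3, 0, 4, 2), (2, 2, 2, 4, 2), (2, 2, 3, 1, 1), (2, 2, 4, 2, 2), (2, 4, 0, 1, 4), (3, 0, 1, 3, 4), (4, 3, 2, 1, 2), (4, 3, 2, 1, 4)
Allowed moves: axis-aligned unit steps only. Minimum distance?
10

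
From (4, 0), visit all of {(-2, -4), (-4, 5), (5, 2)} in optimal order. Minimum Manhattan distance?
26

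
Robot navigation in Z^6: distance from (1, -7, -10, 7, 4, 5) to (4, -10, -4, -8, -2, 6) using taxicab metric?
34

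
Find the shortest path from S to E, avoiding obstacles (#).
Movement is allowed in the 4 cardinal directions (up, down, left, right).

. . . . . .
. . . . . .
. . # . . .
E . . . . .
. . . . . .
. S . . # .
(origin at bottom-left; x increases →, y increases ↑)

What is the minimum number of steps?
3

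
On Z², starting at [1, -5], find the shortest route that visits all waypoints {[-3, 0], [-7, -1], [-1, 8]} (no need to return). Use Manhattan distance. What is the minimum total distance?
27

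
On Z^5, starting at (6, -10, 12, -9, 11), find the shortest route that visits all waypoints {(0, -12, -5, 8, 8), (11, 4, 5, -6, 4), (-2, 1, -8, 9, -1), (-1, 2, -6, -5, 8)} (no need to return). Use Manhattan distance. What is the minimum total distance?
121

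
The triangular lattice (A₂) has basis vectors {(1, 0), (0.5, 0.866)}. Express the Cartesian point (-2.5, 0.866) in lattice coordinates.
-3b₁ + b₂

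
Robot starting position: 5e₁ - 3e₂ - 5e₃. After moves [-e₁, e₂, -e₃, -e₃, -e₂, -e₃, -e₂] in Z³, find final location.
(4, -4, -8)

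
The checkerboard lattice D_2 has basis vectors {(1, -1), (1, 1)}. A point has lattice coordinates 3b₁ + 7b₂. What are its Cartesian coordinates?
(10, 4)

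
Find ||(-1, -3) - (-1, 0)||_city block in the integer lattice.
3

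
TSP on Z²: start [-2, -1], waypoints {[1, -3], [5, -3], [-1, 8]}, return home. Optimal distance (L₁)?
36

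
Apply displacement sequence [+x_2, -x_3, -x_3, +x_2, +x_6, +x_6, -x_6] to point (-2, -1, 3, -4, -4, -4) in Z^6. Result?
(-2, 1, 1, -4, -4, -3)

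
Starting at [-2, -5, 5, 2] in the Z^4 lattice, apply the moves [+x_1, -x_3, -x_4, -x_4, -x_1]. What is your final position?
(-2, -5, 4, 0)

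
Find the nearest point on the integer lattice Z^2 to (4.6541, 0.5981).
(5, 1)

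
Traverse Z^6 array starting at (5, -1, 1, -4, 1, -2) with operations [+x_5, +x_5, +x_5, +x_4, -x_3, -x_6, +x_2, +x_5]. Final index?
(5, 0, 0, -3, 5, -3)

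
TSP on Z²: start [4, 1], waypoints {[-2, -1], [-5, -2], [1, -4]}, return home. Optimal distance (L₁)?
28
(one optimal route: (4, 1) → (-2, -1) → (-5, -2) → (1, -4) → (4, 1))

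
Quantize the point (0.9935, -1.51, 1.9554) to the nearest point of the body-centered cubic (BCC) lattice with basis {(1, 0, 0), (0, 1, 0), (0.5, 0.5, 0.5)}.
(1, -2, 2)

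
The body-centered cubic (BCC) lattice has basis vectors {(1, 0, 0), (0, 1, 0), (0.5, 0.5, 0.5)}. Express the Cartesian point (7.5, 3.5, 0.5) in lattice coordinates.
7b₁ + 3b₂ + b₃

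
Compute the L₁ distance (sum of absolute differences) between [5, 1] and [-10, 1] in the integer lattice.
15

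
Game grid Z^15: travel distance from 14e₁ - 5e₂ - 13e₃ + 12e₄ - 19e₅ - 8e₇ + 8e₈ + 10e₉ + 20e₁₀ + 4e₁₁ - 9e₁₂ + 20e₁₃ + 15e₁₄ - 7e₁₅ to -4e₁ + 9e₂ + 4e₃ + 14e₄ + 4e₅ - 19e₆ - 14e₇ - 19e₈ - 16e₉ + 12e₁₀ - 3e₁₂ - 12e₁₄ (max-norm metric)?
27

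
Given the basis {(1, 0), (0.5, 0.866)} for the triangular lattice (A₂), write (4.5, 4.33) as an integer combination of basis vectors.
2b₁ + 5b₂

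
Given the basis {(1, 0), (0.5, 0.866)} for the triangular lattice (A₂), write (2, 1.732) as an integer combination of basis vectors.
b₁ + 2b₂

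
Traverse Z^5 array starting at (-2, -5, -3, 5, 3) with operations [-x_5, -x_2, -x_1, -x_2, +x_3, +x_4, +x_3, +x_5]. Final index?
(-3, -7, -1, 6, 3)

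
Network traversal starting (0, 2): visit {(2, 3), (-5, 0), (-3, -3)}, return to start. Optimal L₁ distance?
26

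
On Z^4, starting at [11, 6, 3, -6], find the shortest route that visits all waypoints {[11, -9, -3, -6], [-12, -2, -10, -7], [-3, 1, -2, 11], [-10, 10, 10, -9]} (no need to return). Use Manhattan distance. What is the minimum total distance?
137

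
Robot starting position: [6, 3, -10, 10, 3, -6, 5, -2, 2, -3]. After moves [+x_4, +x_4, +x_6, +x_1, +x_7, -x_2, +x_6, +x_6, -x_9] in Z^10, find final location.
(7, 2, -10, 12, 3, -3, 6, -2, 1, -3)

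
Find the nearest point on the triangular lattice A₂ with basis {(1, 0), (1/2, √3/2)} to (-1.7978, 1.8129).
(-2, 1.732)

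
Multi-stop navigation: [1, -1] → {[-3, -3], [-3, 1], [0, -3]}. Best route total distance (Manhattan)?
10
(one optimal route: (1, -1) → (0, -3) → (-3, -3) → (-3, 1))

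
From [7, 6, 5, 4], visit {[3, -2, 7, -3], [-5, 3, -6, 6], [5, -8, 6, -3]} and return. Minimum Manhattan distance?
96
(one optimal route: (7, 6, 5, 4) → (-5, 3, -6, 6) → (3, -2, 7, -3) → (5, -8, 6, -3) → (7, 6, 5, 4))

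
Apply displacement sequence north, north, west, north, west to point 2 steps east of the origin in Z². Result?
(0, 3)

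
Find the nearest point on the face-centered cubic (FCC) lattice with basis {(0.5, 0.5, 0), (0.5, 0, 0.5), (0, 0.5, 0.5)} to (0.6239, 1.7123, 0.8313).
(0.5, 1.5, 1)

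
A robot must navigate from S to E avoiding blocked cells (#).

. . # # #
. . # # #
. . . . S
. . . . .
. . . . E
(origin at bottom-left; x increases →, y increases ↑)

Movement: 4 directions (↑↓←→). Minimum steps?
2
(one shortest path: (4, 2) → (4, 1) → (4, 0))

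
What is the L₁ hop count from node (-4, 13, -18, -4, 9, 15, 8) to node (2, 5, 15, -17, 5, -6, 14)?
91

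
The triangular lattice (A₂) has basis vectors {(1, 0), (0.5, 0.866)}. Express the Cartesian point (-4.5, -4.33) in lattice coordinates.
-2b₁ - 5b₂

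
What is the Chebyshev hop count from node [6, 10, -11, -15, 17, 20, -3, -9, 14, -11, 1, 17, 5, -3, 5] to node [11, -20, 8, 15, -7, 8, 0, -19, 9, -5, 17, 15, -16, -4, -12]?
30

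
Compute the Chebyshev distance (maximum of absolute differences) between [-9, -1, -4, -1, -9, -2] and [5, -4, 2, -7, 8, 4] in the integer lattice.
17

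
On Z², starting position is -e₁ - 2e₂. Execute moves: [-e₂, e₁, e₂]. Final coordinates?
(0, -2)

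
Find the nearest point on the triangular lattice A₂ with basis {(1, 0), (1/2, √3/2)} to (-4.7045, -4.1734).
(-4.5, -4.33)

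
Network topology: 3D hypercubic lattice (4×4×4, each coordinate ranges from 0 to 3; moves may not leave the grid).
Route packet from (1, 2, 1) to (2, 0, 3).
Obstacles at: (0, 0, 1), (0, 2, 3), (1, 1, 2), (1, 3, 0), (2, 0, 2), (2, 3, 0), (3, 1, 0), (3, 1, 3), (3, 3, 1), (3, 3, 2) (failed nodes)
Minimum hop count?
5
(one shortest path: (1, 2, 1) → (2, 2, 1) → (2, 1, 1) → (2, 1, 2) → (2, 1, 3) → (2, 0, 3))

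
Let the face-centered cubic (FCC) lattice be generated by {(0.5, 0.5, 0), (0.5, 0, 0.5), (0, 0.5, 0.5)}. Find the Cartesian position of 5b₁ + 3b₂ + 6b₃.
(4, 5.5, 4.5)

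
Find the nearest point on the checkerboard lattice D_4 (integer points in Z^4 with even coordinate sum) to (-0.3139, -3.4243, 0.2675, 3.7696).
(0, -4, 0, 4)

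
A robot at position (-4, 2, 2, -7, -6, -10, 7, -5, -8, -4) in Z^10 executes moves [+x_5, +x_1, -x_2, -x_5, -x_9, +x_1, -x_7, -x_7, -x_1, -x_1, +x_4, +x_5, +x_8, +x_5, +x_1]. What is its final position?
(-3, 1, 2, -6, -4, -10, 5, -4, -9, -4)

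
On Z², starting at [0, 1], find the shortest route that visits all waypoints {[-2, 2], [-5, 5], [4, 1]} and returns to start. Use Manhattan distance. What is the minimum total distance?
26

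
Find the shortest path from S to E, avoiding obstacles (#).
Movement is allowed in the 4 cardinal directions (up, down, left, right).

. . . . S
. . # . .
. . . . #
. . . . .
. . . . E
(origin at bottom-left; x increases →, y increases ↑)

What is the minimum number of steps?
6
(one shortest path: (4, 4) → (3, 4) → (3, 3) → (3, 2) → (3, 1) → (4, 1) → (4, 0))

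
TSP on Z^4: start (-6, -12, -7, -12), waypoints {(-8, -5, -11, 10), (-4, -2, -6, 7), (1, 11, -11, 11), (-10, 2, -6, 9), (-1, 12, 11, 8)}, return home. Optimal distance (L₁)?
170
(one optimal route: (-6, -12, -7, -12) → (-8, -5, -11, 10) → (1, 11, -11, 11) → (-1, 12, 11, 8) → (-10, 2, -6, 9) → (-4, -2, -6, 7) → (-6, -12, -7, -12))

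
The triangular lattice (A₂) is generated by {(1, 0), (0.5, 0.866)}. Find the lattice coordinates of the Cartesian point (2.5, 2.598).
b₁ + 3b₂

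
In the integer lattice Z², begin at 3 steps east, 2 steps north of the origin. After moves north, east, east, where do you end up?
(5, 3)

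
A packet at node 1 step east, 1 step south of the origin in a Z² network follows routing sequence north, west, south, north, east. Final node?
(1, 0)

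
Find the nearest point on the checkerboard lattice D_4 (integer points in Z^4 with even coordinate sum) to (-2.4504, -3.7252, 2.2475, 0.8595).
(-3, -4, 2, 1)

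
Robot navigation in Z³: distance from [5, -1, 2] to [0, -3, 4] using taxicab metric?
9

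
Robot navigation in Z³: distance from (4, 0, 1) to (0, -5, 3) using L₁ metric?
11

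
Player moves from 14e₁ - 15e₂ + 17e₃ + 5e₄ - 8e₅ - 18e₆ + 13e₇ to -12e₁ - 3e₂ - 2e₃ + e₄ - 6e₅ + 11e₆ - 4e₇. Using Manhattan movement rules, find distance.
109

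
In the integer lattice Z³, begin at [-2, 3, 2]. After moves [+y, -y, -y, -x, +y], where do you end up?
(-3, 3, 2)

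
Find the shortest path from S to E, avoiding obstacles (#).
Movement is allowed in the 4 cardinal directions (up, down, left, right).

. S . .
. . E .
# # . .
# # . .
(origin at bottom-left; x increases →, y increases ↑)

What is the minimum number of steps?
2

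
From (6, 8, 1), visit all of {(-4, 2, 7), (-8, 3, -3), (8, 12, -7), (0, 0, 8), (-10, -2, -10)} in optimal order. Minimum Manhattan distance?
85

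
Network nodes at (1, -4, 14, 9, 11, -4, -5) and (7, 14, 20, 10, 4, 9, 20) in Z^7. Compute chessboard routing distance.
25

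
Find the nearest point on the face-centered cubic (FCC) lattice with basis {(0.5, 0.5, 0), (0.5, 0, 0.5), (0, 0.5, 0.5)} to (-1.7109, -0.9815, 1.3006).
(-1.5, -1, 1.5)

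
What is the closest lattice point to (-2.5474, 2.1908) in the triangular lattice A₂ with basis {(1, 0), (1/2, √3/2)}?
(-2.5, 2.598)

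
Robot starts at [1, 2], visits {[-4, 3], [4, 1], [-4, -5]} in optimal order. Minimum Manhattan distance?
22
(one optimal route: (1, 2) → (4, 1) → (-4, 3) → (-4, -5))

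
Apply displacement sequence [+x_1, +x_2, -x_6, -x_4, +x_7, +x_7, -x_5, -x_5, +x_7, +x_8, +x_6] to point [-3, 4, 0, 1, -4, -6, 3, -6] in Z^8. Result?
(-2, 5, 0, 0, -6, -6, 6, -5)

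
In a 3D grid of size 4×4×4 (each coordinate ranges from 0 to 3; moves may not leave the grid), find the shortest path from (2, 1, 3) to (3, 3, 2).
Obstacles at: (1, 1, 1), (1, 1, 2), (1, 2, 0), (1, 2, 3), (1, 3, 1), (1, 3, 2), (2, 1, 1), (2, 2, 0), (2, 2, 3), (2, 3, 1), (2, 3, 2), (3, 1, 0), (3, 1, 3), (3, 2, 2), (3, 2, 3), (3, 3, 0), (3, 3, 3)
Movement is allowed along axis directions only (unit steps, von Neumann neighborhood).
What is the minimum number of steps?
6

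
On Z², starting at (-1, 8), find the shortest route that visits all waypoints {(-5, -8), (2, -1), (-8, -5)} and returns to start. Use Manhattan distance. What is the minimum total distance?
52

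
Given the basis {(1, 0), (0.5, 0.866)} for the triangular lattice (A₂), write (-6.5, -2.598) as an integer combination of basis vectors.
-5b₁ - 3b₂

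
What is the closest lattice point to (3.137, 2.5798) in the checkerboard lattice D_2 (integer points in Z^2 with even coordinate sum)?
(3, 3)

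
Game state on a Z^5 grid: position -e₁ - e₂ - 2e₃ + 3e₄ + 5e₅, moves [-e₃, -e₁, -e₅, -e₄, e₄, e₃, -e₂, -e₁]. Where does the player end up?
(-3, -2, -2, 3, 4)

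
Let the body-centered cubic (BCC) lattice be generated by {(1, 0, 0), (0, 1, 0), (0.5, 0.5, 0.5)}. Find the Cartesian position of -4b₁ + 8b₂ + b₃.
(-3.5, 8.5, 0.5)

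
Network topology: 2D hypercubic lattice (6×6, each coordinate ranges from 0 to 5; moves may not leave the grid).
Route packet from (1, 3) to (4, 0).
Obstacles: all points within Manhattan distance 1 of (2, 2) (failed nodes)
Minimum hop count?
8
(one shortest path: (1, 3) → (0, 3) → (0, 2) → (0, 1) → (1, 1) → (1, 0) → (2, 0) → (3, 0) → (4, 0))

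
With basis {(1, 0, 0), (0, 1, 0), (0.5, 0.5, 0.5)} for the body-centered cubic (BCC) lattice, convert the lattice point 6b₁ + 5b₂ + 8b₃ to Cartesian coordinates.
(10, 9, 4)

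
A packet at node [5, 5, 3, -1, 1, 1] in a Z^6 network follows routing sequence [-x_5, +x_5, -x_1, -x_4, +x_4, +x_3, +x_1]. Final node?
(5, 5, 4, -1, 1, 1)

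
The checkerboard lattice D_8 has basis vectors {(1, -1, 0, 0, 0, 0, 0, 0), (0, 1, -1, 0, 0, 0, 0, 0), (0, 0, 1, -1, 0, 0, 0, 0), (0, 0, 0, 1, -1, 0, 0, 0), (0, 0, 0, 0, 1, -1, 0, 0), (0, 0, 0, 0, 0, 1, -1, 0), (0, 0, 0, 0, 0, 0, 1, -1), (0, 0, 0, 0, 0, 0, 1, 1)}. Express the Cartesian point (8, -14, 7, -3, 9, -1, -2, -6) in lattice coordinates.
8b₁ - 6b₂ + b₃ - 2b₄ + 7b₅ + 6b₆ + 5b₇ - b₈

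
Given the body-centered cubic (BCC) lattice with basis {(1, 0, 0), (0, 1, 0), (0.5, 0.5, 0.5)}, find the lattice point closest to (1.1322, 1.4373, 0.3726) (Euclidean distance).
(1.5, 1.5, 0.5)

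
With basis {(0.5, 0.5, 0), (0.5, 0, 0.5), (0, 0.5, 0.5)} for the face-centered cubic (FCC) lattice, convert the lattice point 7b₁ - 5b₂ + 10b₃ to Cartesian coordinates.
(1, 8.5, 2.5)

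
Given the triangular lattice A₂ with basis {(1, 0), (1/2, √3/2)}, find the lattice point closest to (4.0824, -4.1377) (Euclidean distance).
(4.5, -4.33)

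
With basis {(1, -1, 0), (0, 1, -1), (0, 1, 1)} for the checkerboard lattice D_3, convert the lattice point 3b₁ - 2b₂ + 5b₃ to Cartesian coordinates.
(3, 0, 7)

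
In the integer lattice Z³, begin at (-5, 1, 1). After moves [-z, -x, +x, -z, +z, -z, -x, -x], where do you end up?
(-7, 1, -1)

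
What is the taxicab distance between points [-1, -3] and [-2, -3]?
1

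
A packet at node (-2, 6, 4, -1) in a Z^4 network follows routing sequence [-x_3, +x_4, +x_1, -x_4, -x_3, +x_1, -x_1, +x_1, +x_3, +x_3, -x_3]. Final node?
(0, 6, 3, -1)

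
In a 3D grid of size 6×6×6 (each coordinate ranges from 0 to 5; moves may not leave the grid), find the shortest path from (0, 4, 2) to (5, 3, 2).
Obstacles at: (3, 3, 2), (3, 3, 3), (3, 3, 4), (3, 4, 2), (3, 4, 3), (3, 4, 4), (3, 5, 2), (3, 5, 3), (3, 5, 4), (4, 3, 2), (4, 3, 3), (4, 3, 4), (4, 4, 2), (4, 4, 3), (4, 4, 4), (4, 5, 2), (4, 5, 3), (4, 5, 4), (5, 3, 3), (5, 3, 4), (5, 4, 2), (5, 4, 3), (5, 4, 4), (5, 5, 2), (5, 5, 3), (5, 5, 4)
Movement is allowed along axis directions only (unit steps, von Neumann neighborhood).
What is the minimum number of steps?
8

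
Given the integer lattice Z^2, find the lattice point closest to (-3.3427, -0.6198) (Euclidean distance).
(-3, -1)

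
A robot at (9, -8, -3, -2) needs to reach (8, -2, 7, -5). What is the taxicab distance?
20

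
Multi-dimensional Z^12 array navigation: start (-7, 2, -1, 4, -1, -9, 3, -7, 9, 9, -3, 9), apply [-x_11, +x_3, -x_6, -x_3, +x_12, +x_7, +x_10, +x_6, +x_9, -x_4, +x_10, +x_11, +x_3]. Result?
(-7, 2, 0, 3, -1, -9, 4, -7, 10, 11, -3, 10)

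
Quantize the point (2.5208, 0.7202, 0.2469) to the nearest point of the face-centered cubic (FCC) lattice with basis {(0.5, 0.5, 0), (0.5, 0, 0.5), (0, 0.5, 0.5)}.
(2.5, 0.5, 0)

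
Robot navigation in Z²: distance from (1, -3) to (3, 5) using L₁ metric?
10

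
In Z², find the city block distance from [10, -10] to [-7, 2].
29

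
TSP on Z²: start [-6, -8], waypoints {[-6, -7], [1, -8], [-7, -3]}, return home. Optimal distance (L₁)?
26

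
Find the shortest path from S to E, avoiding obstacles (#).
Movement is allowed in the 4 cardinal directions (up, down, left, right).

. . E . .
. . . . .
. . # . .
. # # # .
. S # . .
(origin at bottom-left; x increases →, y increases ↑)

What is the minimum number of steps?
7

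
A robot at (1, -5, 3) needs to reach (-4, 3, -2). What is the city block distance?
18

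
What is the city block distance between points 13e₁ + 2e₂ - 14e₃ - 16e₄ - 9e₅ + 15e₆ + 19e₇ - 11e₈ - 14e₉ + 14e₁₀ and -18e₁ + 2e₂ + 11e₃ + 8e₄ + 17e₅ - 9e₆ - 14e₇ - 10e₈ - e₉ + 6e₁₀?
185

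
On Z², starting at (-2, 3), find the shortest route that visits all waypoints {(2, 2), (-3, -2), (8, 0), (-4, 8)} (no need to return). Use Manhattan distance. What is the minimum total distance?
35
(one optimal route: (-2, 3) → (-4, 8) → (-3, -2) → (2, 2) → (8, 0))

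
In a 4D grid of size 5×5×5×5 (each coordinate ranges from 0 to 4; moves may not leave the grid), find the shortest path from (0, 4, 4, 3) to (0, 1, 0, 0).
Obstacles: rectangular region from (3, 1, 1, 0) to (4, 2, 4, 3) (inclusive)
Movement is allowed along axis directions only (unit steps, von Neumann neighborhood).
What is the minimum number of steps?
10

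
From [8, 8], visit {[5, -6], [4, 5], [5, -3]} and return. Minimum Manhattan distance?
36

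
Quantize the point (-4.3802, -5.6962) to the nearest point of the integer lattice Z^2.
(-4, -6)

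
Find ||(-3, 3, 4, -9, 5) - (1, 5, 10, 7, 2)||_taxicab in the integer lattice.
31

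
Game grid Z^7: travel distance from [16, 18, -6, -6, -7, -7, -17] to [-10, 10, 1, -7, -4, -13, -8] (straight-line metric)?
30.2655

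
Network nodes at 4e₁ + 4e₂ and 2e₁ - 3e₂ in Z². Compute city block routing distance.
9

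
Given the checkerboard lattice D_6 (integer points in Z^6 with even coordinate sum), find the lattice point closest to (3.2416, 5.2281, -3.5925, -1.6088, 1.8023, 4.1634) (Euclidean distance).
(3, 5, -4, -2, 2, 4)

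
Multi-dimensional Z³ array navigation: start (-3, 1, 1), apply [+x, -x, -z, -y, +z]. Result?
(-3, 0, 1)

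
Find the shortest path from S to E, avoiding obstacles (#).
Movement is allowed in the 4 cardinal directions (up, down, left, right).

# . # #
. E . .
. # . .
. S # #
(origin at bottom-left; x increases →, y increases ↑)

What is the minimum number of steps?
4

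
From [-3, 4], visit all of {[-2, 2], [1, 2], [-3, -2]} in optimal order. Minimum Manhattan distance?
14
(one optimal route: (-3, 4) → (-2, 2) → (1, 2) → (-3, -2))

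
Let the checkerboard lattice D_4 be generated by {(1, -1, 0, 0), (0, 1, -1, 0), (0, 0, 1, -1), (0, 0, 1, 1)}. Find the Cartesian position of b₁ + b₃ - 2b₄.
(1, -1, -1, -3)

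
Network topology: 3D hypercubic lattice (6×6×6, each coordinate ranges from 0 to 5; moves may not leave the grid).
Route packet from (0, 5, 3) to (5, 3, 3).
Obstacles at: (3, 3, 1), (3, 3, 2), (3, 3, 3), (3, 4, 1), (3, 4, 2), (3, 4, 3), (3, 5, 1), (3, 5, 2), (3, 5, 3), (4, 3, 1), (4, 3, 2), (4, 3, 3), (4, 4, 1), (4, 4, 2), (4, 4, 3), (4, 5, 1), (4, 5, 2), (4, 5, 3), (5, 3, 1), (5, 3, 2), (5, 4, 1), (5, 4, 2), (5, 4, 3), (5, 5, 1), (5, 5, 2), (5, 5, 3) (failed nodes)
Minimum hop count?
9
(one shortest path: (0, 5, 3) → (1, 5, 3) → (2, 5, 3) → (2, 4, 3) → (2, 3, 3) → (2, 2, 3) → (3, 2, 3) → (4, 2, 3) → (5, 2, 3) → (5, 3, 3))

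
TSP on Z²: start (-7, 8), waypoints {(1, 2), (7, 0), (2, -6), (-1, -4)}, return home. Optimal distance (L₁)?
56
(one optimal route: (-7, 8) → (1, 2) → (7, 0) → (2, -6) → (-1, -4) → (-7, 8))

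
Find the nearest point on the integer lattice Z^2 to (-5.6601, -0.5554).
(-6, -1)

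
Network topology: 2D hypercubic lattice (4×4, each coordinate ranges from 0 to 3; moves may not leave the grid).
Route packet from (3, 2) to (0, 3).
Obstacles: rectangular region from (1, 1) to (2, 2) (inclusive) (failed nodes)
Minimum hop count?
4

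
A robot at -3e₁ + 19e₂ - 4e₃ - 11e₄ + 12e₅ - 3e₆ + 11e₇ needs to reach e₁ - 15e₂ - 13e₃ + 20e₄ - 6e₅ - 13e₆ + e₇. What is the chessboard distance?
34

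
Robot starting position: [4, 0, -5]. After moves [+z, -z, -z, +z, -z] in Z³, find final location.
(4, 0, -6)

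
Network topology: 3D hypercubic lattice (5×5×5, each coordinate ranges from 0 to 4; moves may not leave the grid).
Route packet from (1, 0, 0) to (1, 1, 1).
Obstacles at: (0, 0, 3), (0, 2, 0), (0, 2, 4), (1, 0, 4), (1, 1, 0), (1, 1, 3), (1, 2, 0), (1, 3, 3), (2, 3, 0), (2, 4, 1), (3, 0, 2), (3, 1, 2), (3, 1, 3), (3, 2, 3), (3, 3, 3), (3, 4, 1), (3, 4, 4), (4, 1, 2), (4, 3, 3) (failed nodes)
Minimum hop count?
2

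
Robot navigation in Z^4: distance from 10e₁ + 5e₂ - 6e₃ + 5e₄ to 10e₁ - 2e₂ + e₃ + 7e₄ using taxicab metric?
16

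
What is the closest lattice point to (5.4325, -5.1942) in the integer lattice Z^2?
(5, -5)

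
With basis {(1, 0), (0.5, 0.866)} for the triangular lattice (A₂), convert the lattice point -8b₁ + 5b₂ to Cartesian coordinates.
(-5.5, 4.33)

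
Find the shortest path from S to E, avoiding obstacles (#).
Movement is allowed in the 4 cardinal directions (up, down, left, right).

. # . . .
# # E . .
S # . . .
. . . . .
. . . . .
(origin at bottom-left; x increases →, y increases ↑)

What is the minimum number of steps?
5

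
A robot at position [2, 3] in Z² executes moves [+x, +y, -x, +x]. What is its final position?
(3, 4)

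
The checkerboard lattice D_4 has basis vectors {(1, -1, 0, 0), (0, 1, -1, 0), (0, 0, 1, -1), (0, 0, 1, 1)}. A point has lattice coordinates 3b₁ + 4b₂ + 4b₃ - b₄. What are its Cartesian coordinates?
(3, 1, -1, -5)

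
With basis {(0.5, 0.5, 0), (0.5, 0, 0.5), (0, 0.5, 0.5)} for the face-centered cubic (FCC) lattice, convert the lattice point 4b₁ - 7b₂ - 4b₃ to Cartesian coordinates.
(-1.5, 0, -5.5)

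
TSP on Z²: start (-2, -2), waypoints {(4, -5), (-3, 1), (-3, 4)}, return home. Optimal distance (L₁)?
32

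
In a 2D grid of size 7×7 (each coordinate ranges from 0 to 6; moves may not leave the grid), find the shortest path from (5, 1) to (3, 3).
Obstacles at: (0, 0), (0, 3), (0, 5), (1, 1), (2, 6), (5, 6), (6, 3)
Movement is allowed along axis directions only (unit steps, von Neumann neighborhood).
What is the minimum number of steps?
4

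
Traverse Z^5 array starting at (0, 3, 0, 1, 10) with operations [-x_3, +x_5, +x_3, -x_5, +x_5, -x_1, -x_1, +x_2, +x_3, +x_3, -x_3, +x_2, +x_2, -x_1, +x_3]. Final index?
(-3, 6, 2, 1, 11)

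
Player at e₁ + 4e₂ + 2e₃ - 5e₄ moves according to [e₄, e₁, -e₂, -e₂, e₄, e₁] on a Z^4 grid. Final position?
(3, 2, 2, -3)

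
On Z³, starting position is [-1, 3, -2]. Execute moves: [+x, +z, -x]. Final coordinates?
(-1, 3, -1)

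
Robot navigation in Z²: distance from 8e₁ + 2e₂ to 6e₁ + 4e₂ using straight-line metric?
2.82843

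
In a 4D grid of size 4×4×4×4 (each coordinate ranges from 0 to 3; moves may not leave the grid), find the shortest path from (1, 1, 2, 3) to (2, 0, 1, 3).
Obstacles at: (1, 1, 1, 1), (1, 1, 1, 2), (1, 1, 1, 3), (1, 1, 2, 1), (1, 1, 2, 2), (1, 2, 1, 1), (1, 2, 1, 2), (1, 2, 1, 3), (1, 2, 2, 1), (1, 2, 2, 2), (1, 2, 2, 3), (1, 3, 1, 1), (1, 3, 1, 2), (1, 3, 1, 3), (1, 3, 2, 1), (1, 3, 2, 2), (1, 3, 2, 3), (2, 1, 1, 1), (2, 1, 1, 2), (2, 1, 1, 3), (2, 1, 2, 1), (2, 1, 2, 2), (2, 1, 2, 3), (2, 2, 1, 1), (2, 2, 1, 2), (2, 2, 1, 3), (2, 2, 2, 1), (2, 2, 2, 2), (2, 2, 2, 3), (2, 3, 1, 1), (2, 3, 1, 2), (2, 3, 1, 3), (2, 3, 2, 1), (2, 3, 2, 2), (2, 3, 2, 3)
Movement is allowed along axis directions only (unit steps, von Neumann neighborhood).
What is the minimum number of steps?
3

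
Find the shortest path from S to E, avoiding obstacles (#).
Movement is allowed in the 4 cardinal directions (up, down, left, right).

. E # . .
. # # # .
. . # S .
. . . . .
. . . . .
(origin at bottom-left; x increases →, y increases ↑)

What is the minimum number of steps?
8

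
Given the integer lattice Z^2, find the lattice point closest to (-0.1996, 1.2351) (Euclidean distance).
(0, 1)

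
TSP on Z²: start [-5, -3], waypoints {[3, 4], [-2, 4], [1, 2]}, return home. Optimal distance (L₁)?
30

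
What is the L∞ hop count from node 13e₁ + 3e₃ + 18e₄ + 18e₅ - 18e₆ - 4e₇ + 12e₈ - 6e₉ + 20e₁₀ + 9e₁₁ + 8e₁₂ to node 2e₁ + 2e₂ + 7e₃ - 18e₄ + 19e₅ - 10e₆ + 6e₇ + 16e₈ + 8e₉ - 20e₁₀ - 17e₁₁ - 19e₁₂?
40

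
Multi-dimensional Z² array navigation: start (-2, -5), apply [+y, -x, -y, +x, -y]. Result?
(-2, -6)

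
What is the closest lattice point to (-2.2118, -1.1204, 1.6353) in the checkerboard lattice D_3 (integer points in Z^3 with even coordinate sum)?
(-2, -1, 1)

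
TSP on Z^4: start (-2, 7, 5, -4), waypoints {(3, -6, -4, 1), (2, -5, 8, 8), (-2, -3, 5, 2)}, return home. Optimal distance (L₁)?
84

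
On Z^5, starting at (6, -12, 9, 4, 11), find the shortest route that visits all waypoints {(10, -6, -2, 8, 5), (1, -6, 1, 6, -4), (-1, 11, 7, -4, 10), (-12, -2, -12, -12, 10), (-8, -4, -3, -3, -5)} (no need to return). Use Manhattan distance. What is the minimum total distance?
169
(one optimal route: (6, -12, 9, 4, 11) → (10, -6, -2, 8, 5) → (1, -6, 1, 6, -4) → (-8, -4, -3, -3, -5) → (-12, -2, -12, -12, 10) → (-1, 11, 7, -4, 10))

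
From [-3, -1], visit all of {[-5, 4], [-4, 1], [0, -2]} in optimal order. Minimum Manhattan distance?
15
(one optimal route: (-3, -1) → (0, -2) → (-4, 1) → (-5, 4))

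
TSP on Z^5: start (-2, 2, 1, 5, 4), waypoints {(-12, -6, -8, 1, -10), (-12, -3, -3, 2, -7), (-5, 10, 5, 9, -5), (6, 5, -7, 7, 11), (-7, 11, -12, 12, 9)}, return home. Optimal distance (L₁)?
190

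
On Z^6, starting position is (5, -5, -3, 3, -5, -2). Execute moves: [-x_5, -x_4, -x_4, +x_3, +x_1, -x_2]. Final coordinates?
(6, -6, -2, 1, -6, -2)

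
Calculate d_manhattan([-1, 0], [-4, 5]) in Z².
8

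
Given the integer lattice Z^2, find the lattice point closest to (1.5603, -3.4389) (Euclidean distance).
(2, -3)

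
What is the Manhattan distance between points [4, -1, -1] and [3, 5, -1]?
7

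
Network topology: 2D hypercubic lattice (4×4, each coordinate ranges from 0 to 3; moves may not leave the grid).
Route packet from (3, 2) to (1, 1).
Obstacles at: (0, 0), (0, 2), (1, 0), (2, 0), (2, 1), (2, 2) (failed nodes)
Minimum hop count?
5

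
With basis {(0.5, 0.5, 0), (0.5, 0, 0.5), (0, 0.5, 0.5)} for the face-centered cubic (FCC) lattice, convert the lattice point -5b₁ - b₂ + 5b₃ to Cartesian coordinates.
(-3, 0, 2)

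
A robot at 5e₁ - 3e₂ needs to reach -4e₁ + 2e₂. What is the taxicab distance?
14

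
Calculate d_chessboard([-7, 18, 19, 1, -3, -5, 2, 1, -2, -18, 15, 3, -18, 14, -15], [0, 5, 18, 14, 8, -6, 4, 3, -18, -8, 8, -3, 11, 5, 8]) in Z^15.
29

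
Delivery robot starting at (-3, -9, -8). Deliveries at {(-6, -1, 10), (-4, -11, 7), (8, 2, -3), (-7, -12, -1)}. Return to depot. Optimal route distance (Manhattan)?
98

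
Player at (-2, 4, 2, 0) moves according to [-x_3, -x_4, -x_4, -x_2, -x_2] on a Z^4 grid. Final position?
(-2, 2, 1, -2)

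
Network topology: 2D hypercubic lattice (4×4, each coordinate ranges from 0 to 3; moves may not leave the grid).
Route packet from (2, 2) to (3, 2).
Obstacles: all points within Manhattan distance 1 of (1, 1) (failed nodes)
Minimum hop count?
1
(one shortest path: (2, 2) → (3, 2))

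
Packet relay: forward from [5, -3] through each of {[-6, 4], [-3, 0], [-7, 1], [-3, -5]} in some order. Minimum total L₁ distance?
24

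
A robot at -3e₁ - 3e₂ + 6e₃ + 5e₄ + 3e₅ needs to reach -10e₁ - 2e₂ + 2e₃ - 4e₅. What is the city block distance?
24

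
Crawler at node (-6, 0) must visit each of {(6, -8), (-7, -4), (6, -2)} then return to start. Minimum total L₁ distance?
42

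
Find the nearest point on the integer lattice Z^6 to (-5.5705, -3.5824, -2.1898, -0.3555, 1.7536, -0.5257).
(-6, -4, -2, 0, 2, -1)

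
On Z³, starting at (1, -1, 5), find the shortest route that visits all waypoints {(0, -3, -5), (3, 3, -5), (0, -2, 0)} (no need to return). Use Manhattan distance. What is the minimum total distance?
22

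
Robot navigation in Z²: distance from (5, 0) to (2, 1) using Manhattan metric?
4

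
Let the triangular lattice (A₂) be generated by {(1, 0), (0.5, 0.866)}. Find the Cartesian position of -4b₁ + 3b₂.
(-2.5, 2.598)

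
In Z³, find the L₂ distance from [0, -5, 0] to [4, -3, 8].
9.16515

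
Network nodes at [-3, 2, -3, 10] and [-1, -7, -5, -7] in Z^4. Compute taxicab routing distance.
30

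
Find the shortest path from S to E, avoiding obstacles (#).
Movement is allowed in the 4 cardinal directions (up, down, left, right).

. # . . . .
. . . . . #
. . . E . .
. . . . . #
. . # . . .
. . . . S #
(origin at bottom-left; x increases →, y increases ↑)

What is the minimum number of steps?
4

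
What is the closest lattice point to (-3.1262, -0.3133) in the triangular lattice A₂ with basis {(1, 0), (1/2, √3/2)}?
(-3, 0)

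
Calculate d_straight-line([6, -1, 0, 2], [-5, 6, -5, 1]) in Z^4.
14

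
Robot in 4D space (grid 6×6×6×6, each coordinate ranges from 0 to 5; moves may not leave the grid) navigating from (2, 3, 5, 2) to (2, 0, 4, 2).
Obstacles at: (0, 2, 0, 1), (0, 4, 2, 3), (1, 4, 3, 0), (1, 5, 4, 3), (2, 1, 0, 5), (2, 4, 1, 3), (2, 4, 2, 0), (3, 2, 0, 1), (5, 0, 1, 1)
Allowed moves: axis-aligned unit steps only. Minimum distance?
4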